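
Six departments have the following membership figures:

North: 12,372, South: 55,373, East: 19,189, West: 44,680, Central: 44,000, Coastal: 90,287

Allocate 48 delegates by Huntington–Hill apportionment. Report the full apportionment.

North 2, South 10, East 4, West 8, Central 8, Coastal 16

With divisor 5507: modified quotas North 2.247, South 10.055, East 3.484, West 8.113, Central 7.990, Coastal 16.395.
Geometric-mean thresholds: North √(2·3)=2.449, South √(10·11)=10.488, East √(3·4)=3.464, West √(8·9)=8.485, Central √(7·8)=7.483, Coastal √(16·17)=16.492.
Each quota rounded against its threshold gives North 2, South 10, East 4, West 8, Central 8, Coastal 16 (total 48).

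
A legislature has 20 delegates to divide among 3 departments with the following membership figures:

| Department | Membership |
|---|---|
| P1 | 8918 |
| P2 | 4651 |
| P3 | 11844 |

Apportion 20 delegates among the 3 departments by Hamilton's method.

Standard divisor: 25413 ÷ 20 ≈ 1270.65.
Standard quotas: P1 7.0185, P2 3.6603, P3 9.3212.
Lower quotas: P1 7, P2 3, P3 9 (sum 19, leaving 1 seat).
Remainders in descending order: P2 0.6603, P3 0.3212, P1 0.0185.
The surplus seat goes to P2.

P1=7, P2=4, P3=9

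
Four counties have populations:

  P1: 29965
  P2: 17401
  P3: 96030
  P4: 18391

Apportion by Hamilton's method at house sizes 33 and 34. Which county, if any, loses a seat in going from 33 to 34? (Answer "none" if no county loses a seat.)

none

At 33 seats: P1 6, P2 3, P3 20, P4 4.
At 34 seats: P1 6, P2 4, P3 20, P4 4.
No county's allocation decreased.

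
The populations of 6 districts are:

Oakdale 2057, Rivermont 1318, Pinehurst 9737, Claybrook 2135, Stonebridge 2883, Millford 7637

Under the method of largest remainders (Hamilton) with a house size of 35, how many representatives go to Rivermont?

2

The standard divisor is 25767/35 ≈ 736.2.
Standard quotas: Oakdale 2.7941, Rivermont 1.7903, Pinehurst 13.2260, Claybrook 2.9000, Stonebridge 3.9161, Millford 10.3735.
Lower quotas: Oakdale 2, Rivermont 1, Pinehurst 13, Claybrook 2, Stonebridge 3, Millford 10 (sum 31, leaving 4 seats).
Remainders in descending order: Stonebridge 0.9161, Claybrook 0.9000, Oakdale 0.7941, Rivermont 0.7903, Millford 0.3735, Pinehurst 0.2260.
Largest remainders: Stonebridge, Claybrook, Oakdale, Rivermont receive the extra seats.
Rivermont receives 2.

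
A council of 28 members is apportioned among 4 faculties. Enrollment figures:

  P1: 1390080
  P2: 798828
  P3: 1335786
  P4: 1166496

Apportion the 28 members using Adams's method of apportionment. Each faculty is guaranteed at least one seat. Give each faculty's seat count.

Standard divisor 4691190/28 ≈ 167542.5; standard quotas: P1 8.297, P2 4.768, P3 7.973, P4 6.962.
Rounding up gives 9, 5, 8, 7 = 29 seats, so the divisor must be adjusted.
With modified divisor 182300: modified quotas P1 7.625, P2 4.382, P3 7.327, P4 6.399.
Rounding up: P1 8, P2 5, P3 8, P4 7 (total 28).

P1: 8, P2: 5, P3: 8, P4: 7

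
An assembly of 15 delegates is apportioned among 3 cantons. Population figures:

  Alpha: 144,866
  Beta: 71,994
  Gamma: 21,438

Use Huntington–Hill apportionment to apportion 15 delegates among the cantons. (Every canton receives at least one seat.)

Alpha 9, Beta 5, Gamma 1

With divisor 15684: modified quotas Alpha 9.237, Beta 4.590, Gamma 1.367.
Geometric-mean thresholds: Alpha √(9·10)=9.487, Beta √(4·5)=4.472, Gamma √(1·2)=1.414.
Each quota rounded against its threshold gives Alpha 9, Beta 5, Gamma 1 (total 15).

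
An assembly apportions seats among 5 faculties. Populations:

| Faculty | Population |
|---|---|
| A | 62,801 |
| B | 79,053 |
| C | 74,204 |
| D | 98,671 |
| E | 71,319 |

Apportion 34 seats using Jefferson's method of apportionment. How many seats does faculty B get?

7

Standard divisor 386048/34 ≈ 11354.353; standard quotas: A 5.531, B 6.962, C 6.535, D 8.690, E 6.281.
Rounding down gives 5, 6, 6, 8, 6 = 31 seats, so the divisor must be adjusted.
With modified divisor 10530: modified quotas A 5.964, B 7.507, C 7.047, D 9.370, E 6.773.
Rounding down: A 5, B 7, C 7, D 9, E 6 (total 34).
B receives 7.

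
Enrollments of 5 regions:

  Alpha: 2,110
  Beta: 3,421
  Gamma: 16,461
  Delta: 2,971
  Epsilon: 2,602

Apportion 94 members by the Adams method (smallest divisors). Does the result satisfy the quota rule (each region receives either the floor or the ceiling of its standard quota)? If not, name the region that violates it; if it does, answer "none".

Standard quotas: Alpha 7.195, Beta 11.666, Gamma 56.134, Delta 10.131, Epsilon 8.873.
Adams allocation: Alpha 8, Beta 12, Gamma 55, Delta 10, Epsilon 9.
Gamma has quota 56.134 (lower 56, upper 57) but receives 55 — outside the quota interval.

Gamma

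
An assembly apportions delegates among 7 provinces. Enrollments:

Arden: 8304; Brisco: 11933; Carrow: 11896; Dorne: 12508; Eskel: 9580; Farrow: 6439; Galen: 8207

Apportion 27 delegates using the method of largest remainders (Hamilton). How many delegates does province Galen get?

The standard divisor is 68867/27 ≈ 2550.63.
Standard quotas: Arden 3.2557, Brisco 4.6785, Carrow 4.6639, Dorne 4.9039, Eskel 3.7559, Farrow 2.5245, Galen 3.2176.
Lower quotas: Arden 3, Brisco 4, Carrow 4, Dorne 4, Eskel 3, Farrow 2, Galen 3 (sum 23, leaving 4 seats).
Remainders in descending order: Dorne 0.9039, Eskel 0.7559, Brisco 0.6785, Carrow 0.6639, Farrow 0.5245, Arden 0.2557, Galen 0.2176.
Largest remainders: Dorne, Eskel, Brisco, Carrow receive the extra seats.
Galen receives 3.

3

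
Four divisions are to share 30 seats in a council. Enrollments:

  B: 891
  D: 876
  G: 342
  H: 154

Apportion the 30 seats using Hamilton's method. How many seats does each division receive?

Total 2263; standard divisor 2263/30 ≈ 75.433.
Standard quotas: B 11.812, D 11.613, G 4.534, H 2.042.
Lower quotas: B 11, D 11, G 4, H 2 (sum 28, leaving 2 seats).
Remainders in descending order: B 0.812, D 0.613, G 0.534, H 0.042.
The surplus seats go to B, D.

B 12, D 12, G 4, H 2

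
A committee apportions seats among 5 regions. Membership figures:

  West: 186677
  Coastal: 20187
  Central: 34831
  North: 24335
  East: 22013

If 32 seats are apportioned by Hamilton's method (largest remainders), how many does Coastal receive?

Standard divisor: 288043 ÷ 32 ≈ 9001.344.
Standard quotas: West 20.7388, Coastal 2.2427, Central 3.8695, North 2.7035, East 2.4455.
Lower quotas: West 20, Coastal 2, Central 3, North 2, East 2 (sum 29, leaving 3 seats).
Remainders in descending order: Central 0.8695, West 0.7388, North 0.7035, East 0.4455, Coastal 0.2427.
Largest remainders: Central, West, North receive the extra seats.
Coastal receives 2.

2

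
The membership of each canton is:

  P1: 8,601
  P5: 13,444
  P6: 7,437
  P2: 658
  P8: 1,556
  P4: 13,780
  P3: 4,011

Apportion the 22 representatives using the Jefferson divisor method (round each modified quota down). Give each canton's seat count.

Standard divisor 49487/22 ≈ 2249.409; standard quotas: P1 3.824, P5 5.977, P6 3.306, P2 0.293, P8 0.692, P4 6.126, P3 1.783.
Rounding down gives 3, 5, 3, 0, 0, 6, 1 = 18 seats, so the divisor must be adjusted.
With modified divisor 1940: modified quotas P1 4.434, P5 6.930, P6 3.834, P2 0.339, P8 0.802, P4 7.103, P3 2.068.
Rounding down: P1 4, P5 6, P6 3, P2 0, P8 0, P4 7, P3 2 (total 22).

P1=4; P5=6; P6=3; P2=0; P8=0; P4=7; P3=2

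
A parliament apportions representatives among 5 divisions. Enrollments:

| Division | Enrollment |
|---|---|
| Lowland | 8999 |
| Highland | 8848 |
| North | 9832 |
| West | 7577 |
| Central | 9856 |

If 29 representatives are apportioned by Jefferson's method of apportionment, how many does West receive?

5

Standard divisor 45112/29 ≈ 1555.586; standard quotas: Lowland 5.785, Highland 5.688, North 6.320, West 4.871, Central 6.336.
Rounding down gives 5, 5, 6, 4, 6 = 26 seats, so the divisor must be adjusted.
With modified divisor 1440: modified quotas Lowland 6.249, Highland 6.144, North 6.828, West 5.262, Central 6.844.
Rounding down: Lowland 6, Highland 6, North 6, West 5, Central 6 (total 29).
West receives 5.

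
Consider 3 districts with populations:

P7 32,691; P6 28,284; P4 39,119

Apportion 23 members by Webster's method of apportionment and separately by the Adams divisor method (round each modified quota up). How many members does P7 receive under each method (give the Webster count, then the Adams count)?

8 and 7

Webster: P7 8, P6 6, P4 9.
Adams: P7 7, P6 7, P4 9.
P7 gets 8 under Webster and 7 under Adams.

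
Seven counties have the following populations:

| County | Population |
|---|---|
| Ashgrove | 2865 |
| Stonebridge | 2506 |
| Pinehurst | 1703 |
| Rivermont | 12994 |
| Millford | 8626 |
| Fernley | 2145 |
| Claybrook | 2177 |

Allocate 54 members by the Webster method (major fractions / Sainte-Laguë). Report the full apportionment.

Standard divisor 33016/54 ≈ 611.407; standard quotas: Ashgrove 4.686, Stonebridge 4.099, Pinehurst 2.785, Rivermont 21.253, Millford 14.108, Fernley 3.508, Claybrook 3.561.
Rounding to the nearest integer gives 5, 4, 3, 21, 14, 4, 4 = 55 seats, so the divisor must be adjusted.
With modified divisor 617: modified quotas Ashgrove 4.643, Stonebridge 4.062, Pinehurst 2.760, Rivermont 21.060, Millford 13.981, Fernley 3.476, Claybrook 3.528.
Rounding to the nearest integer: Ashgrove 5, Stonebridge 4, Pinehurst 3, Rivermont 21, Millford 14, Fernley 3, Claybrook 4 (total 54).

Ashgrove 5; Stonebridge 4; Pinehurst 3; Rivermont 21; Millford 14; Fernley 3; Claybrook 4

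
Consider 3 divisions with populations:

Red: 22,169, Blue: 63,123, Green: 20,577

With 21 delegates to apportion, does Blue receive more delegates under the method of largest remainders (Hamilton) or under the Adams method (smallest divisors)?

Hamilton: Red 4, Blue 13, Green 4.
Adams: Red 5, Blue 12, Green 4.
Blue gets 13 under Hamilton and 12 under Adams.

Hamilton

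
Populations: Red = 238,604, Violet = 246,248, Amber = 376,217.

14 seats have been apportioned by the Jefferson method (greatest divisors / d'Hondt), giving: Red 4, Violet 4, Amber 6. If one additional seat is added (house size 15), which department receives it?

Priority for the next seat is population ÷ (current seats + 1).
Priorities: Red 47720.800, Violet 49249.600, Amber 53745.286.
Highest priority: Amber.

Amber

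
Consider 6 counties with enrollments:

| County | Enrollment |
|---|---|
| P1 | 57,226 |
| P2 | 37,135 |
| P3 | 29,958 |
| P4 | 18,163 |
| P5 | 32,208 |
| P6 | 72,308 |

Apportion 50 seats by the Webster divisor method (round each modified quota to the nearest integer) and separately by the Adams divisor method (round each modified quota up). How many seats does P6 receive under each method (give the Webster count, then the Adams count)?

15 and 14

Webster: P1 12, P2 7, P3 6, P4 4, P5 6, P6 15.
Adams: P1 11, P2 8, P3 6, P4 4, P5 7, P6 14.
P6 gets 15 under Webster and 14 under Adams.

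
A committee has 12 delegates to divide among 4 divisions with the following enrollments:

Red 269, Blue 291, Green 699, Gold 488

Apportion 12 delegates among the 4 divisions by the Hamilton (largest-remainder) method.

Total 1747; standard divisor 1747/12 ≈ 145.583.
Standard quotas: Red 1.848, Blue 1.999, Green 4.801, Gold 3.352.
Lower quotas: Red 1, Blue 1, Green 4, Gold 3 (sum 9, leaving 3 seats).
Remainders in descending order: Blue 0.999, Red 0.848, Green 0.801, Gold 0.352.
The surplus seats go to Blue, Red, Green.

Red 2; Blue 2; Green 5; Gold 3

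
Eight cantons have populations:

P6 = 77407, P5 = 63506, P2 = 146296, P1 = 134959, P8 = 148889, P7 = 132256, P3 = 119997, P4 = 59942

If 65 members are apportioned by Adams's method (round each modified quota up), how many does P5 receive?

Standard divisor 883252/65 ≈ 13588.492; standard quotas: P6 5.697, P5 4.674, P2 10.766, P1 9.932, P8 10.957, P7 9.733, P3 8.831, P4 4.411.
Rounding up gives 6, 5, 11, 10, 11, 10, 9, 5 = 67 seats, so the divisor must be adjusted.
With modified divisor 14800: modified quotas P6 5.230, P5 4.291, P2 9.885, P1 9.119, P8 10.060, P7 8.936, P3 8.108, P4 4.050.
Rounding up: P6 6, P5 5, P2 10, P1 10, P8 11, P7 9, P3 9, P4 5 (total 65).
P5 receives 5.

5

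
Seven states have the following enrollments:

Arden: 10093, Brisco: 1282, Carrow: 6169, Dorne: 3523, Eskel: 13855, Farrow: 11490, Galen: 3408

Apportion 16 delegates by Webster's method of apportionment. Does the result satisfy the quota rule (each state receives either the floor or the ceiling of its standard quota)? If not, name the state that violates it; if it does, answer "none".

Standard quotas: Arden 3.241, Brisco 0.412, Carrow 1.981, Dorne 1.131, Eskel 4.450, Farrow 3.690, Galen 1.095.
Webster allocation: Arden 3, Brisco 0, Carrow 2, Dorne 1, Eskel 5, Farrow 4, Galen 1.
Every allocation lies between the lower and upper quota.

none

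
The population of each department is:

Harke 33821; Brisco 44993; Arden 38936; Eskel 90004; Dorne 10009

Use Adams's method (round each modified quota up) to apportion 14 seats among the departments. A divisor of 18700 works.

With modified divisor 18700: modified quotas Harke 1.809, Brisco 2.406, Arden 2.082, Eskel 4.813, Dorne 0.535.
Rounding up: Harke 2, Brisco 3, Arden 3, Eskel 5, Dorne 1 (total 14).

Harke: 2; Brisco: 3; Arden: 3; Eskel: 5; Dorne: 1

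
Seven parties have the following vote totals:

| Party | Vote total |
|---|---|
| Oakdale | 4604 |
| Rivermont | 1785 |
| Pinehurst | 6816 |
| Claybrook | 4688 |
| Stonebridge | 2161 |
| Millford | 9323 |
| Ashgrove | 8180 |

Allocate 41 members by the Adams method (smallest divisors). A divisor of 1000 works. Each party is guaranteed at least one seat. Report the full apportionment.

Oakdale 5, Rivermont 2, Pinehurst 7, Claybrook 5, Stonebridge 3, Millford 10, Ashgrove 9

With modified divisor 1000: modified quotas Oakdale 4.604, Rivermont 1.785, Pinehurst 6.816, Claybrook 4.688, Stonebridge 2.161, Millford 9.323, Ashgrove 8.180.
Rounding up: Oakdale 5, Rivermont 2, Pinehurst 7, Claybrook 5, Stonebridge 3, Millford 10, Ashgrove 9 (total 41).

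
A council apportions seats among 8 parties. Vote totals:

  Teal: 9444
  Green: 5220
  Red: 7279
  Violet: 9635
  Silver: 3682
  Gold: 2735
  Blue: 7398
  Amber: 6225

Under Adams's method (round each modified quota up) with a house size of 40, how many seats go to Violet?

7

Standard divisor 51618/40 ≈ 1290.45; standard quotas: Teal 7.318, Green 4.045, Red 5.641, Violet 7.466, Silver 2.853, Gold 2.119, Blue 5.733, Amber 4.824.
Rounding up gives 8, 5, 6, 8, 3, 3, 6, 5 = 44 seats, so the divisor must be adjusted.
With modified divisor 1400: modified quotas Teal 6.746, Green 3.729, Red 5.199, Violet 6.882, Silver 2.630, Gold 1.954, Blue 5.284, Amber 4.446.
Rounding up: Teal 7, Green 4, Red 6, Violet 7, Silver 3, Gold 2, Blue 6, Amber 5 (total 40).
Violet receives 7.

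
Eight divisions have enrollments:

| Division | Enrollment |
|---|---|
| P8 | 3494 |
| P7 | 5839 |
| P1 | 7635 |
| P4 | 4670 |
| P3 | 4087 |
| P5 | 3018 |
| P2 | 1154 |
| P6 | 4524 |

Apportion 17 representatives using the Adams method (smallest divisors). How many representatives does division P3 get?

2

Standard divisor 34421/17 ≈ 2024.765; standard quotas: P8 1.726, P7 2.884, P1 3.771, P4 2.306, P3 2.019, P5 1.491, P2 0.570, P6 2.234.
Rounding up gives 2, 3, 4, 3, 3, 2, 1, 3 = 21 seats, so the divisor must be adjusted.
With modified divisor 2700: modified quotas P8 1.294, P7 2.163, P1 2.828, P4 1.730, P3 1.514, P5 1.118, P2 0.427, P6 1.676.
Rounding up: P8 2, P7 3, P1 3, P4 2, P3 2, P5 2, P2 1, P6 2 (total 17).
P3 receives 2.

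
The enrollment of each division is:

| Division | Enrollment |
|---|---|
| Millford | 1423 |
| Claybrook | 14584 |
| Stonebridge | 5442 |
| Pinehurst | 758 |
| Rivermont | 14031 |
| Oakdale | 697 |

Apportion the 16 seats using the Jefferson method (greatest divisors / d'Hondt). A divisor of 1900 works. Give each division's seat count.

Millford: 0, Claybrook: 7, Stonebridge: 2, Pinehurst: 0, Rivermont: 7, Oakdale: 0

With modified divisor 1900: modified quotas Millford 0.749, Claybrook 7.676, Stonebridge 2.864, Pinehurst 0.399, Rivermont 7.385, Oakdale 0.367.
Rounding down: Millford 0, Claybrook 7, Stonebridge 2, Pinehurst 0, Rivermont 7, Oakdale 0 (total 16).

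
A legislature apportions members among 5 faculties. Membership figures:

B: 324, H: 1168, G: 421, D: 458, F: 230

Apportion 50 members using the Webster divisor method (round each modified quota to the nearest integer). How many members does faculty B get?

Standard divisor 2601/50 ≈ 52.02; standard quotas: B 6.228, H 22.453, G 8.093, D 8.804, F 4.421.
Rounding to the nearest integer gives 6, 22, 8, 9, 4 = 49 seats, so the divisor must be adjusted.
With modified divisor 51.5: modified quotas B 6.291, H 22.680, G 8.175, D 8.893, F 4.466.
Rounding to the nearest integer: B 6, H 23, G 8, D 9, F 4 (total 50).
B receives 6.

6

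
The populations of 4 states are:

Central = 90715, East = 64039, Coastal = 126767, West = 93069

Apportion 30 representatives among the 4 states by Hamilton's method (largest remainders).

Central 7; East 5; Coastal 10; West 8

Standard divisor: 374590 ÷ 30 ≈ 12486.333.
Standard quotas: Central 7.2651, East 5.1287, Coastal 10.1525, West 7.4537.
Lower quotas: Central 7, East 5, Coastal 10, West 7 (sum 29, leaving 1 seat).
Remainders in descending order: West 0.4537, Central 0.2651, Coastal 0.1525, East 0.1287.
The surplus seat goes to West.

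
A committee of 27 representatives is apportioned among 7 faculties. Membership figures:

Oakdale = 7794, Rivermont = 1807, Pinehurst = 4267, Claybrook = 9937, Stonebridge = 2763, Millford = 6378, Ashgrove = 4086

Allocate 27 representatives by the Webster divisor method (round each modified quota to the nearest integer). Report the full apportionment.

Standard divisor 37032/27 ≈ 1371.556; standard quotas: Oakdale 5.683, Rivermont 1.317, Pinehurst 3.111, Claybrook 7.245, Stonebridge 2.015, Millford 4.650, Ashgrove 2.979.
Rounding to the nearest integer gives Oakdale 6, Rivermont 1, Pinehurst 3, Claybrook 7, Stonebridge 2, Millford 5, Ashgrove 3 — total 27, matching the house size, so no adjustment is needed.

Oakdale 6, Rivermont 1, Pinehurst 3, Claybrook 7, Stonebridge 2, Millford 5, Ashgrove 3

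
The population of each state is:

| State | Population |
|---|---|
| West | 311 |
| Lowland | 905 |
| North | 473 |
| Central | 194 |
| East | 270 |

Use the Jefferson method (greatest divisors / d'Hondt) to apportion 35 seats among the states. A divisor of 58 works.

With modified divisor 58: modified quotas West 5.362, Lowland 15.603, North 8.155, Central 3.345, East 4.655.
Rounding down: West 5, Lowland 15, North 8, Central 3, East 4 (total 35).

West=5, Lowland=15, North=8, Central=3, East=4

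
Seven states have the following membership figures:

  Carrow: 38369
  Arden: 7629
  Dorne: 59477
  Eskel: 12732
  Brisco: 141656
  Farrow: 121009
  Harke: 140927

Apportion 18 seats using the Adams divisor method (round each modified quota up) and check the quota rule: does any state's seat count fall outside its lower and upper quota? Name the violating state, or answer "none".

none

Standard quotas: Carrow 1.324, Arden 0.263, Dorne 2.052, Eskel 0.439, Brisco 4.887, Farrow 4.174, Harke 4.861.
Adams allocation: Carrow 2, Arden 1, Dorne 2, Eskel 1, Brisco 4, Farrow 4, Harke 4.
Every allocation lies between the lower and upper quota.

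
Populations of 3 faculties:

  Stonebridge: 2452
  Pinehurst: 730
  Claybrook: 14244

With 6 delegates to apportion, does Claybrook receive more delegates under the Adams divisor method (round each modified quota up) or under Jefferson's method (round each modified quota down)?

Adams: Stonebridge 1, Pinehurst 1, Claybrook 4.
Jefferson: Stonebridge 1, Pinehurst 0, Claybrook 5.
Claybrook gets 4 under Adams and 5 under Jefferson.

Jefferson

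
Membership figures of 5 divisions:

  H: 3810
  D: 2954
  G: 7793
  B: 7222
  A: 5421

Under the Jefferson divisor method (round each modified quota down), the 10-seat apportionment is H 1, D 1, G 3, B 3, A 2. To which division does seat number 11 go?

G

Priority for the next seat is population ÷ (current seats + 1).
Priorities: H 1905.000, D 1477.000, G 1948.250, B 1805.500, A 1807.000.
Highest priority: G.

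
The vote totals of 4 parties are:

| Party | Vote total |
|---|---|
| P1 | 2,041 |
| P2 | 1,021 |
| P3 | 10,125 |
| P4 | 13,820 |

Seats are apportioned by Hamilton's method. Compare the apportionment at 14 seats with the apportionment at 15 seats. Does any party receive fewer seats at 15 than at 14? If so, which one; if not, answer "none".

P2

At 14 seats: P1 1, P2 1, P3 5, P4 7.
At 15 seats: P1 1, P2 0, P3 6, P4 8.
P2 drops from 1 to 0.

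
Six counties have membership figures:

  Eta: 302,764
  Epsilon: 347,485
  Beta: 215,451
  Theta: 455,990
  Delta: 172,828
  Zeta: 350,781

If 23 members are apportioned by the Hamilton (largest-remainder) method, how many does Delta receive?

2

Total 1845299; standard divisor 1845299/23 ≈ 80230.391.
Standard quotas: Eta 3.7737, Epsilon 4.3311, Beta 2.6854, Theta 5.6835, Delta 2.1541, Zeta 4.3722.
Lower quotas: Eta 3, Epsilon 4, Beta 2, Theta 5, Delta 2, Zeta 4 (sum 20, leaving 3 seats).
Remainders in descending order: Eta 0.7737, Beta 0.6854, Theta 0.6835, Zeta 0.3722, Epsilon 0.3311, Delta 0.1541.
The surplus seats go to Eta, Beta, Theta.
Delta receives 2.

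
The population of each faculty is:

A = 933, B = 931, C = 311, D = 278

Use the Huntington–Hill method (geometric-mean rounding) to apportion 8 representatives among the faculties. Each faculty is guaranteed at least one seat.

A=3; B=3; C=1; D=1

With divisor 325: modified quotas A 2.871, B 2.865, C 0.957, D 0.855.
Geometric-mean thresholds: A √(2·3)=2.449, B √(2·3)=2.449, C (min 1), D (min 1).
Each quota rounded against its threshold gives A 3, B 3, C 1, D 1 (total 8).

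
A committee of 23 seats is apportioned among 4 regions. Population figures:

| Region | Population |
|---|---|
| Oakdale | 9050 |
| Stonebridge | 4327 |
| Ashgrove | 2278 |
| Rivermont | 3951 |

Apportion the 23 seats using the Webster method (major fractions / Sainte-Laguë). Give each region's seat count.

Standard divisor 19606/23 ≈ 852.435; standard quotas: Oakdale 10.617, Stonebridge 5.076, Ashgrove 2.672, Rivermont 4.635.
Rounding to the nearest integer gives 11, 5, 3, 5 = 24 seats, so the divisor must be adjusted.
With modified divisor 870: modified quotas Oakdale 10.402, Stonebridge 4.974, Ashgrove 2.618, Rivermont 4.541.
Rounding to the nearest integer: Oakdale 10, Stonebridge 5, Ashgrove 3, Rivermont 5 (total 23).

Oakdale: 10, Stonebridge: 5, Ashgrove: 3, Rivermont: 5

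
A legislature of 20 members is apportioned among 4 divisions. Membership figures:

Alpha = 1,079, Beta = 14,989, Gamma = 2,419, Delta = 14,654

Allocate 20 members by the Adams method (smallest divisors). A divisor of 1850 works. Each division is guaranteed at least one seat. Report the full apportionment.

With modified divisor 1850: modified quotas Alpha 0.583, Beta 8.102, Gamma 1.308, Delta 7.921.
Rounding up: Alpha 1, Beta 9, Gamma 2, Delta 8 (total 20).

Alpha 1; Beta 9; Gamma 2; Delta 8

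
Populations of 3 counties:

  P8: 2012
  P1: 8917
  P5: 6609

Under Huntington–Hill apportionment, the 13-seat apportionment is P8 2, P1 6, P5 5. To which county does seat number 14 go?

P1

Priority for the next seat is population ÷ (√(s·(s+1))).
Priorities: P8 821.396, P1 1375.923, P5 1206.633.
Highest priority: P1.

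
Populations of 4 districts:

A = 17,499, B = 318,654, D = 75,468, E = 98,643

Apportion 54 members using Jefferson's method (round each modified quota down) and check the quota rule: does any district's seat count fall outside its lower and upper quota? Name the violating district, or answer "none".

Standard quotas: A 1.852, B 33.722, D 7.987, E 10.439.
Jefferson allocation: A 1, B 35, D 8, E 10.
B has quota 33.722 (lower 33, upper 34) but receives 35 — outside the quota interval.

B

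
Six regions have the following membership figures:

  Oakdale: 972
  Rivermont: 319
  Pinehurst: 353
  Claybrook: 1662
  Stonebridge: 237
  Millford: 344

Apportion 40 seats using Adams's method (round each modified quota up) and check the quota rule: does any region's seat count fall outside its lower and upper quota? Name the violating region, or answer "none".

Claybrook

Standard quotas: Oakdale 10.003, Rivermont 3.283, Pinehurst 3.633, Claybrook 17.103, Stonebridge 2.439, Millford 3.540.
Adams allocation: Oakdale 10, Rivermont 3, Pinehurst 4, Claybrook 16, Stonebridge 3, Millford 4.
Claybrook has quota 17.103 (lower 17, upper 18) but receives 16 — outside the quota interval.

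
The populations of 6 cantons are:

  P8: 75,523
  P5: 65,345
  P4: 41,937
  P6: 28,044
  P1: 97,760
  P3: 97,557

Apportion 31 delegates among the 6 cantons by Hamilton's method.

Total 406166; standard divisor 406166/31 ≈ 13102.129.
Standard quotas: P8 5.7642, P5 4.9874, P4 3.2008, P6 2.1404, P1 7.4614, P3 7.4459.
Lower quotas: P8 5, P5 4, P4 3, P6 2, P1 7, P3 7 (sum 28, leaving 3 seats).
Remainders in descending order: P5 0.9874, P8 0.7642, P1 0.4614, P3 0.4459, P4 0.2008, P6 0.1404.
Largest remainders: P5, P8, P1 receive the extra seats.

P8 6, P5 5, P4 3, P6 2, P1 8, P3 7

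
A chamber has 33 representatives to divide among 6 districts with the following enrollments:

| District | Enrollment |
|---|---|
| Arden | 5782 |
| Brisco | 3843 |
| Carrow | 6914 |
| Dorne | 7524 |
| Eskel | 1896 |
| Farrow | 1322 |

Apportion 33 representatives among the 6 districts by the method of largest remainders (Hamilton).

Arden 7, Brisco 5, Carrow 8, Dorne 9, Eskel 2, Farrow 2

Standard divisor: 27281 ÷ 33 ≈ 826.697.
Standard quotas: Arden 6.9941, Brisco 4.6486, Carrow 8.3634, Dorne 9.1013, Eskel 2.2935, Farrow 1.5991.
Lower quotas: Arden 6, Brisco 4, Carrow 8, Dorne 9, Eskel 2, Farrow 1 (sum 30, leaving 3 seats).
Remainders in descending order: Arden 0.9941, Brisco 0.6486, Farrow 0.5991, Carrow 0.3634, Eskel 0.2935, Dorne 0.1013.
The surplus seats go to Arden, Brisco, Farrow.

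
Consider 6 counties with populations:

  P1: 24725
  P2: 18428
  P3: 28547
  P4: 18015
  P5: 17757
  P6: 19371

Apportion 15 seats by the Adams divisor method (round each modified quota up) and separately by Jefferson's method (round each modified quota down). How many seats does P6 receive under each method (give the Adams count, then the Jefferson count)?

3 and 2

Adams: P1 3, P2 2, P3 3, P4 2, P5 2, P6 3.
Jefferson: P1 3, P2 2, P3 4, P4 2, P5 2, P6 2.
P6 gets 3 under Adams and 2 under Jefferson.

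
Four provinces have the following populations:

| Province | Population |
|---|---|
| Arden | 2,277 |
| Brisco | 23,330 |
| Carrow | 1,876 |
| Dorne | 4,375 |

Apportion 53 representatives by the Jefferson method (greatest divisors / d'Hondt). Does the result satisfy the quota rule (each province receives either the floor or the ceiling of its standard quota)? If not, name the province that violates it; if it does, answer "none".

Brisco

Standard quotas: Arden 3.788, Brisco 38.813, Carrow 3.121, Dorne 7.278.
Jefferson allocation: Arden 3, Brisco 40, Carrow 3, Dorne 7.
Brisco has quota 38.813 (lower 38, upper 39) but receives 40 — outside the quota interval.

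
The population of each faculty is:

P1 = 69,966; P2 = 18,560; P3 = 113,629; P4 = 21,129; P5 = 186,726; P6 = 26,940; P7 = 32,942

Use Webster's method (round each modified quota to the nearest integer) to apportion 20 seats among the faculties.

Standard divisor 469892/20 ≈ 23494.6; standard quotas: P1 2.978, P2 0.790, P3 4.836, P4 0.899, P5 7.948, P6 1.147, P7 1.402.
Rounding to the nearest integer gives P1 3, P2 1, P3 5, P4 1, P5 8, P6 1, P7 1 — total 20, matching the house size, so no adjustment is needed.

P1 3, P2 1, P3 5, P4 1, P5 8, P6 1, P7 1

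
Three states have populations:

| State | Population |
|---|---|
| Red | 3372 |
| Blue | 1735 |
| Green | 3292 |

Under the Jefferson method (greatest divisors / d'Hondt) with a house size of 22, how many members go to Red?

Standard divisor 8399/22 ≈ 381.773; standard quotas: Red 8.832, Blue 4.545, Green 8.623.
Rounding down gives 8, 4, 8 = 20 seats, so the divisor must be adjusted.
With modified divisor 360: modified quotas Red 9.367, Blue 4.819, Green 9.144.
Rounding down: Red 9, Blue 4, Green 9 (total 22).
Red receives 9.

9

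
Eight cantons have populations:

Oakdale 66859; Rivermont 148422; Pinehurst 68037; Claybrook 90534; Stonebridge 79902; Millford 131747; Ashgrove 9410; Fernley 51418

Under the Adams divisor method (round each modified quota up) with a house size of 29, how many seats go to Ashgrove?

Standard divisor 646329/29 ≈ 22287.207; standard quotas: Oakdale 3.000, Rivermont 6.660, Pinehurst 3.053, Claybrook 4.062, Stonebridge 3.585, Millford 5.911, Ashgrove 0.422, Fernley 2.307.
Rounding up gives 3, 7, 4, 5, 4, 6, 1, 3 = 33 seats, so the divisor must be adjusted.
With modified divisor 26000: modified quotas Oakdale 2.571, Rivermont 5.709, Pinehurst 2.617, Claybrook 3.482, Stonebridge 3.073, Millford 5.067, Ashgrove 0.362, Fernley 1.978.
Rounding up: Oakdale 3, Rivermont 6, Pinehurst 3, Claybrook 4, Stonebridge 4, Millford 6, Ashgrove 1, Fernley 2 (total 29).
Ashgrove receives 1.

1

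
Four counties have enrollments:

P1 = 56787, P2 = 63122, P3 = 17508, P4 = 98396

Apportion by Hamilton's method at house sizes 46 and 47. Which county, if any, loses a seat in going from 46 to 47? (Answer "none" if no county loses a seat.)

P3

At 46 seats: P1 11, P2 12, P3 4, P4 19.
At 47 seats: P1 11, P2 13, P3 3, P4 20.
P3 drops from 4 to 3.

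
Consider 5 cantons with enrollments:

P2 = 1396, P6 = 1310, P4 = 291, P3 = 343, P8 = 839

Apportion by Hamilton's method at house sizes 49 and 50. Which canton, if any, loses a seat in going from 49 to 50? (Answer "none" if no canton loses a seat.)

P4

At 49 seats: P2 16, P6 15, P4 4, P3 4, P8 10.
At 50 seats: P2 17, P6 16, P4 3, P3 4, P8 10.
P4 drops from 4 to 3.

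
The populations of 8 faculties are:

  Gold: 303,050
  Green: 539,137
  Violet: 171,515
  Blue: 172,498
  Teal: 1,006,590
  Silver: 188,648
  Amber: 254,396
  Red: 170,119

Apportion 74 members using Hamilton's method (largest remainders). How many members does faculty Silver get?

Standard divisor: 2805953 ÷ 74 ≈ 37918.284.
Standard quotas: Gold 7.9922, Green 14.2184, Violet 4.5233, Blue 4.5492, Teal 26.5463, Silver 4.9751, Amber 6.7091, Red 4.4865.
Lower quotas: Gold 7, Green 14, Violet 4, Blue 4, Teal 26, Silver 4, Amber 6, Red 4 (sum 69, leaving 5 seats).
Remainders in descending order: Gold 0.9922, Silver 0.9751, Amber 0.7091, Blue 0.5492, Teal 0.5463, Violet 0.5233, Red 0.4865, Green 0.2184.
Largest remainders: Gold, Silver, Amber, Blue, Teal receive the extra seats.
Silver receives 5.

5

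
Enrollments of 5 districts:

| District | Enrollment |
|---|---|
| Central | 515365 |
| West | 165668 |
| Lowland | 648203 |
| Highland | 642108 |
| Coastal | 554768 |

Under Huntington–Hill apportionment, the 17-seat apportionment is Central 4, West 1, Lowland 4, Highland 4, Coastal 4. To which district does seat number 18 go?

Lowland

Priority for the next seat is population ÷ (√(s·(s+1))).
Priorities: Central 115239.117, West 117144.966, Lowland 144942.597, Highland 143579.714, Coastal 124049.896.
Highest priority: Lowland.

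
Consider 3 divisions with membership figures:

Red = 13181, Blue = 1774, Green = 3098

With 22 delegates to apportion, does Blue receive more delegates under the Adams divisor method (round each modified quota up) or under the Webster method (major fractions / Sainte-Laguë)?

Adams

Adams: Red 15, Blue 3, Green 4.
Webster: Red 16, Blue 2, Green 4.
Blue gets 3 under Adams and 2 under Webster.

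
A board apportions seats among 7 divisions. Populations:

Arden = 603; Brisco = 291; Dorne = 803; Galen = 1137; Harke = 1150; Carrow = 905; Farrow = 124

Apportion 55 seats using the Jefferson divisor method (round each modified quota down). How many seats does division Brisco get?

3

Standard divisor 5013/55 ≈ 91.145; standard quotas: Arden 6.616, Brisco 3.193, Dorne 8.810, Galen 12.475, Harke 12.617, Carrow 9.929, Farrow 1.360.
Rounding down gives 6, 3, 8, 12, 12, 9, 1 = 51 seats, so the divisor must be adjusted.
With modified divisor 87: modified quotas Arden 6.931, Brisco 3.345, Dorne 9.230, Galen 13.069, Harke 13.218, Carrow 10.402, Farrow 1.425.
Rounding down: Arden 6, Brisco 3, Dorne 9, Galen 13, Harke 13, Carrow 10, Farrow 1 (total 55).
Brisco receives 3.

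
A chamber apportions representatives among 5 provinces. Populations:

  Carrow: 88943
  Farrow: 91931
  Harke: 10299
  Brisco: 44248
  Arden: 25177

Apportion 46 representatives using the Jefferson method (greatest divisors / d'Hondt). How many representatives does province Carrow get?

16

Standard divisor 260598/46 ≈ 5665.174; standard quotas: Carrow 15.700, Farrow 16.227, Harke 1.818, Brisco 7.811, Arden 4.444.
Rounding down gives 15, 16, 1, 7, 4 = 43 seats, so the divisor must be adjusted.
With modified divisor 5300: modified quotas Carrow 16.782, Farrow 17.345, Harke 1.943, Brisco 8.349, Arden 4.750.
Rounding down: Carrow 16, Farrow 17, Harke 1, Brisco 8, Arden 4 (total 46).
Carrow receives 16.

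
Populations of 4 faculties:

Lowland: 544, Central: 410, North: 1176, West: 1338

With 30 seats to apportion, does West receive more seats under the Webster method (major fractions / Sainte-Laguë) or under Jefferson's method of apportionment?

Webster: Lowland 5, Central 4, North 10, West 11.
Jefferson: Lowland 5, Central 3, North 10, West 12.
West gets 11 under Webster and 12 under Jefferson.

Jefferson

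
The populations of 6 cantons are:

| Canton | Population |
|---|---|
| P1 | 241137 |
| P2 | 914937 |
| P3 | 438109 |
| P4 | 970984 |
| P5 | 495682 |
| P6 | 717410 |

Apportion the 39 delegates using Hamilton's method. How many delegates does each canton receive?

P1=3, P2=9, P3=5, P4=10, P5=5, P6=7

The standard divisor is 3778259/39 ≈ 96878.436.
Standard quotas: P1 2.4891, P2 9.4442, P3 4.5223, P4 10.0227, P5 5.1165, P6 7.4053.
Lower quotas: P1 2, P2 9, P3 4, P4 10, P5 5, P6 7 (sum 37, leaving 2 seats).
Remainders in descending order: P3 0.5223, P1 0.4891, P2 0.4442, P6 0.4053, P5 0.1165, P4 0.0227.
Largest remainders: P3, P1 receive the extra seats.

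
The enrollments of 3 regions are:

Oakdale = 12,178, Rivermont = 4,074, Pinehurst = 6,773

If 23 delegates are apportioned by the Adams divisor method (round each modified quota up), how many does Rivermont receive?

Standard divisor 23025/23 ≈ 1001.087; standard quotas: Oakdale 12.165, Rivermont 4.070, Pinehurst 6.766.
Rounding up gives 13, 5, 7 = 25 seats, so the divisor must be adjusted.
With modified divisor 1100: modified quotas Oakdale 11.071, Rivermont 3.704, Pinehurst 6.157.
Rounding up: Oakdale 12, Rivermont 4, Pinehurst 7 (total 23).
Rivermont receives 4.

4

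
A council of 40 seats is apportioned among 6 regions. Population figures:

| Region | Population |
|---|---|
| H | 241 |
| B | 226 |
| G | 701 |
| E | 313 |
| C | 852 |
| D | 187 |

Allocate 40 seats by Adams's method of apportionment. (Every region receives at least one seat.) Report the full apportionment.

Standard divisor 2520/40 ≈ 63; standard quotas: H 3.825, B 3.587, G 11.127, E 4.968, C 13.524, D 2.968.
Rounding up gives 4, 4, 12, 5, 14, 3 = 42 seats, so the divisor must be adjusted.
With modified divisor 68: modified quotas H 3.544, B 3.324, G 10.309, E 4.603, C 12.529, D 2.750.
Rounding up: H 4, B 4, G 11, E 5, C 13, D 3 (total 40).

H 4, B 4, G 11, E 5, C 13, D 3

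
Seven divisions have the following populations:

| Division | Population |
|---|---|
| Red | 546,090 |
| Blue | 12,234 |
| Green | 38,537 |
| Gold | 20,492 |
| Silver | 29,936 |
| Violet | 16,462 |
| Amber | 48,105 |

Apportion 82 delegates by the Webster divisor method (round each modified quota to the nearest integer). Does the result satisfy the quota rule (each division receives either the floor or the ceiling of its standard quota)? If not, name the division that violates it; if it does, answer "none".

Standard quotas: Red 62.905, Blue 1.409, Green 4.439, Gold 2.361, Silver 3.448, Violet 1.896, Amber 5.541.
Webster allocation: Red 64, Blue 1, Green 4, Gold 2, Silver 3, Violet 2, Amber 6.
Red has quota 62.905 (lower 62, upper 63) but receives 64 — outside the quota interval.

Red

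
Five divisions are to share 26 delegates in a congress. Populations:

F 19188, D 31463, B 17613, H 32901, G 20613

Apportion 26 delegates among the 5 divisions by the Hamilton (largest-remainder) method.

F 4, D 7, B 4, H 7, G 4

Total 121778; standard divisor 121778/26 ≈ 4683.769.
Standard quotas: F 4.0967, D 6.7175, B 3.7604, H 7.0245, G 4.4009.
Lower quotas: F 4, D 6, B 3, H 7, G 4 (sum 24, leaving 2 seats).
Remainders in descending order: B 0.7604, D 0.7175, G 0.4009, F 0.0967, H 0.0245.
The surplus seats go to B, D.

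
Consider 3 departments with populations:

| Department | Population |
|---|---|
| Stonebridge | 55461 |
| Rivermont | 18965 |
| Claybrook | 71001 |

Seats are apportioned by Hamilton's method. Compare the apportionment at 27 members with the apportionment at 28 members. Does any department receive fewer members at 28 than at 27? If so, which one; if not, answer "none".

Rivermont

At 27 seats: Stonebridge 10, Rivermont 4, Claybrook 13.
At 28 seats: Stonebridge 11, Rivermont 3, Claybrook 14.
Rivermont drops from 4 to 3.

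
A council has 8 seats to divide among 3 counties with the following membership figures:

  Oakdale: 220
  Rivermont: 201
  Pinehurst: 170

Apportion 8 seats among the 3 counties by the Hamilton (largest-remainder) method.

Total 591; standard divisor 591/8 ≈ 73.875.
Standard quotas: Oakdale 2.978, Rivermont 2.721, Pinehurst 2.301.
Lower quotas: Oakdale 2, Rivermont 2, Pinehurst 2 (sum 6, leaving 2 seats).
Remainders in descending order: Oakdale 0.978, Rivermont 0.721, Pinehurst 0.301.
The surplus seats go to Oakdale, Rivermont.

Oakdale: 3, Rivermont: 3, Pinehurst: 2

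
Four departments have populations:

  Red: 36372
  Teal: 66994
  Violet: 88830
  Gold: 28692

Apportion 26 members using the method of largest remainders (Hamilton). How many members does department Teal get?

Total 220888; standard divisor 220888/26 ≈ 8495.692.
Standard quotas: Red 4.2812, Teal 7.8856, Violet 10.4559, Gold 3.3772.
Lower quotas: Red 4, Teal 7, Violet 10, Gold 3 (sum 24, leaving 2 seats).
Remainders in descending order: Teal 0.8856, Violet 0.4559, Gold 0.3772, Red 0.2812.
The surplus seats go to Teal, Violet.
Teal receives 8.

8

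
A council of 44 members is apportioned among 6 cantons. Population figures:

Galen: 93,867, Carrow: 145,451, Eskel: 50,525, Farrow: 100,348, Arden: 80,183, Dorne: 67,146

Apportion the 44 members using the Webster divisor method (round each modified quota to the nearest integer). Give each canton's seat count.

Galen=8; Carrow=12; Eskel=4; Farrow=8; Arden=7; Dorne=5

Standard divisor 537520/44 ≈ 12216.364; standard quotas: Galen 7.684, Carrow 11.906, Eskel 4.136, Farrow 8.214, Arden 6.564, Dorne 5.496.
Rounding to the nearest integer gives Galen 8, Carrow 12, Eskel 4, Farrow 8, Arden 7, Dorne 5 — total 44, matching the house size, so no adjustment is needed.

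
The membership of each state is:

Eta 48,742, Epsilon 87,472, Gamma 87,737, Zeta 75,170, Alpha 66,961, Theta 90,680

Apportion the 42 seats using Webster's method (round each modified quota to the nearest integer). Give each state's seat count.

Eta 5; Epsilon 8; Gamma 8; Zeta 7; Alpha 6; Theta 8

Standard divisor 456762/42 ≈ 10875.286; standard quotas: Eta 4.482, Epsilon 8.043, Gamma 8.068, Zeta 6.912, Alpha 6.157, Theta 8.338.
Rounding to the nearest integer gives 4, 8, 8, 7, 6, 8 = 41 seats, so the divisor must be adjusted.
With modified divisor 10700: modified quotas Eta 4.555, Epsilon 8.175, Gamma 8.200, Zeta 7.025, Alpha 6.258, Theta 8.475.
Rounding to the nearest integer: Eta 5, Epsilon 8, Gamma 8, Zeta 7, Alpha 6, Theta 8 (total 42).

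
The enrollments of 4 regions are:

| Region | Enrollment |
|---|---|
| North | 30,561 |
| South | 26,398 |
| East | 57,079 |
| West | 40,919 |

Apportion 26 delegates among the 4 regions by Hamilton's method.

North: 5; South: 4; East: 10; West: 7

Total 154957; standard divisor 154957/26 ≈ 5959.885.
Standard quotas: North 5.1278, South 4.4293, East 9.5772, West 6.8657.
Lower quotas: North 5, South 4, East 9, West 6 (sum 24, leaving 2 seats).
Remainders in descending order: West 0.8657, East 0.5772, South 0.4293, North 0.1278.
The surplus seats go to West, East.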